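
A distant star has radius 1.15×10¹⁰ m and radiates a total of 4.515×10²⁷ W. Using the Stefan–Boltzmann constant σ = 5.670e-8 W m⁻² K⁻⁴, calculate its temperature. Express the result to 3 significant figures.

Surface area A = 4πR² = 4π(1.15×10¹⁰ m)² = 1.66190×10²¹ m².
P = σAT⁴ ⇒ T = (P/(σA))^(1/4) = (4.515×10²⁷/(5.670×10⁻⁸×1.66190×10²¹))^(1/4) = 2.63×10³ K.

T ≈ 2.63×10³ K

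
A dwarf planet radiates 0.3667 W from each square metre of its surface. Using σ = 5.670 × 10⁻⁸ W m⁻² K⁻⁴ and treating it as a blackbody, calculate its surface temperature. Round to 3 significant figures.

T ≈ 50.4 K

I = σT⁴, so T = (I/σ)^(1/4) = (0.3667/(5.670×10⁻⁸))^(1/4) = 50.4 K.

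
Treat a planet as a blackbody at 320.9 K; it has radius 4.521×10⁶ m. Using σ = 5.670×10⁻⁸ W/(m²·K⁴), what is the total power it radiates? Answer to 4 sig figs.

P ≈ 1.544×10¹⁷ W

Surface area A = 4πR² = 4π(4.521×10⁶ m)² = 2.56850×10¹⁴ m².
P = σAT⁴ = 5.670×10⁻⁸ × 2.56850×10¹⁴ × (320.9)⁴ = 1.544×10¹⁷ W.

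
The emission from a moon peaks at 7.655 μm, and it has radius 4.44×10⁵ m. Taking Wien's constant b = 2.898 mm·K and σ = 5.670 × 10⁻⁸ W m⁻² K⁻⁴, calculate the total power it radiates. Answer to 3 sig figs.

P ≈ 2.89×10¹⁵ W

Wien's law: T = b/λ_max = 2.898×10⁻³/7.655×10⁻⁶ = 378.576 K.
Surface area A = 4πR² = 4π(4.44×10⁵ m)² = 2.47728×10¹² m².
Then P = σAT⁴ = 5.670×10⁻⁸×2.47728×10¹²×(378.576)⁴ = 2.89×10¹⁵ W.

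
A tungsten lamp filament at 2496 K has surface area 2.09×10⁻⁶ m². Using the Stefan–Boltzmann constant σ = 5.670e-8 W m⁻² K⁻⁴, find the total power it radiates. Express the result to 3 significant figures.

Area A = 2.09×10⁻⁶ m².
P = σAT⁴ = 5.670×10⁻⁸ × 2.09×10⁻⁶ × (2496)⁴ = 4.60 W.

P ≈ 4.60 W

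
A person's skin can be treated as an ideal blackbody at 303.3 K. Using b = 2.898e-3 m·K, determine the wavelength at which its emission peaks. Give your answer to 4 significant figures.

Wien's displacement law: λ_max = b/T = (2.898×10⁻³ m·K)/(303.3 K) = 9.5549×10⁻⁶ m.
That is 9.555 μm, in the infrared range.

λ_max ≈ 9.555 μm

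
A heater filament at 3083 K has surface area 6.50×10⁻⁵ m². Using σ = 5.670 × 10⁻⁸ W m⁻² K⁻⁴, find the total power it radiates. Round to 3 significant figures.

Area A = 6.50×10⁻⁵ m².
P = σAT⁴ = 5.670×10⁻⁸ × 6.50×10⁻⁵ × (3083)⁴ = 333 W.

P ≈ 333 W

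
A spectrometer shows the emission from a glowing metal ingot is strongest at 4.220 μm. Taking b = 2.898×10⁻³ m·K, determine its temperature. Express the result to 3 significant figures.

T ≈ 687 K

Wien's law gives T = b/λ_max = (2.898×10⁻³ m·K)/(4.220×10⁻⁶ m) = 687 K.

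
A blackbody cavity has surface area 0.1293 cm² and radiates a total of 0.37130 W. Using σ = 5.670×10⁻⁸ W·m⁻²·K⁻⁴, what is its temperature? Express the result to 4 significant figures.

T ≈ 843.6 K

Area A = 0.1293 cm² = 1.293×10⁻⁵ m².
P = σAT⁴ ⇒ T = (P/(σA))^(1/4) = (0.37130/(5.670×10⁻⁸×1.293×10⁻⁵))^(1/4) = 843.6 K.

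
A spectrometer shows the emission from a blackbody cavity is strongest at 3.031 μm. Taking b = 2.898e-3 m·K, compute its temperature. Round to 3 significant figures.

Wien's law gives T = b/λ_max = (2.898×10⁻³ m·K)/(3.031×10⁻⁶ m) = 956 K.

T ≈ 956 K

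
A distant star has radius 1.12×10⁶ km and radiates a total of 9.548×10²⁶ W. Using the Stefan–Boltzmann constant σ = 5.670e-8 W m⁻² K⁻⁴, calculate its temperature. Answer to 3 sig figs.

T ≈ 5.72×10³ K

Surface area A = 4πR² = 4π(1.12×10⁹ m)² = 1.57633×10¹⁹ m².
P = σAT⁴ ⇒ T = (P/(σA))^(1/4) = (9.548×10²⁶/(5.670×10⁻⁸×1.57633×10¹⁹))^(1/4) = 5.72×10³ K.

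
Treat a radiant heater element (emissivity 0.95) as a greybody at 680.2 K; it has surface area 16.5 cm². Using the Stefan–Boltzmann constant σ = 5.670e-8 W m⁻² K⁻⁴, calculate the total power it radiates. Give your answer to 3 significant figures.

P ≈ 19.0 W

Area A = 16.5 cm² = 1.65×10⁻³ m².
P = εσAT⁴ = 0.95 × 5.670×10⁻⁸ × 1.65×10⁻³ × (680.2)⁴ = 19.0 W.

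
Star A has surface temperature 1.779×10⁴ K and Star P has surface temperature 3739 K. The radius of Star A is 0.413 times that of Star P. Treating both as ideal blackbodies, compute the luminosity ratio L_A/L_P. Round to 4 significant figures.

L ∝ R²T⁴, so L_A/L_P = (R_A/R_P)²(T_A/T_P)⁴ = (0.413)² × (1.779×10⁴/3739)⁴ = 0.170569 × 512.486 = 87.41.

L_A/L_P ≈ 87.41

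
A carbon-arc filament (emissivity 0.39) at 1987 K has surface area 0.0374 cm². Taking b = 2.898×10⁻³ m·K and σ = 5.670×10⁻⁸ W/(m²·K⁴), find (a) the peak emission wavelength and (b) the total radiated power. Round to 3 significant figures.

λ_max ≈ 1.46 μm; P ≈ 1.29 W

(a) λ_max = b/T = 2.898×10⁻³/1987 = 1.458×10⁻⁶ m = 1.46 μm.
Area A = 0.0374 cm² = 3.74×10⁻⁶ m².
(b) P = εσAT⁴ = 0.39×5.670×10⁻⁸×3.74×10⁻⁶×(1987)⁴ = 1.29 W.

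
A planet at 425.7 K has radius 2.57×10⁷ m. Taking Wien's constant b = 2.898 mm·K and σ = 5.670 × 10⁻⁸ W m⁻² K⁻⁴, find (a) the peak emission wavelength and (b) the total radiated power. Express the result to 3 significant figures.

(a) λ_max = b/T = 2.898×10⁻³/425.7 = 6.808×10⁻⁶ m = 6.81 μm.
Surface area A = 4πR² = 4π(2.57×10⁷ m)² = 8.29996×10¹⁵ m².
(b) P = σAT⁴ = 5.670×10⁻⁸×8.29996×10¹⁵×(425.7)⁴ = 1.55×10¹⁹ W.

λ_max ≈ 6.81 μm; P ≈ 1.55×10¹⁹ W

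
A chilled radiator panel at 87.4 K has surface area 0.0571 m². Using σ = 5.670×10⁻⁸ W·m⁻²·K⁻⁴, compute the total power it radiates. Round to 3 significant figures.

Area A = 0.0571 m².
P = σAT⁴ = 5.670×10⁻⁸ × 0.0571 × (87.4)⁴ = 0.189 W.

P ≈ 0.189 W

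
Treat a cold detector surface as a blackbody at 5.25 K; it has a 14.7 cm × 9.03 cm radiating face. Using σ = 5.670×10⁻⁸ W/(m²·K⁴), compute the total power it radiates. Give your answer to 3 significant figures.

P ≈ 5.72×10⁻⁷ W

Area A = 0.147 × 0.0903 = 0.0132741 m².
P = σAT⁴ = 5.670×10⁻⁸ × 0.0132741 × (5.25)⁴ = 5.72×10⁻⁷ W.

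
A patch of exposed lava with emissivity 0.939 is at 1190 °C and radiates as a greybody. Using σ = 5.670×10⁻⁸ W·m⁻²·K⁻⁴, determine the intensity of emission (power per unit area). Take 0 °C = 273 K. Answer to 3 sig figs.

I ≈ 2.44×10⁵ W/m²

T = 1190 °C + 273 = 1463 K.
Stefan–Boltzmann: I = εσT⁴ = 0.939 × 5.670×10⁻⁸ × (1463)⁴ = 2.44×10⁵ W/m².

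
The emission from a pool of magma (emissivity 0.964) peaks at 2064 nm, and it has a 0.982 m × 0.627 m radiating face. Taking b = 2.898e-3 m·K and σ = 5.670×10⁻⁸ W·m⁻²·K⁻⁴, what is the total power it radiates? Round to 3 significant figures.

Wien's law: T = b/λ_max = 2.898×10⁻³/2.064×10⁻⁶ = 1404.07 K.
Area A = 0.982 × 0.627 = 0.615714 m².
Then P = εσAT⁴ = 0.964×5.670×10⁻⁸×0.615714×(1404.07)⁴ = 1.31×10⁵ W.

P ≈ 1.31×10⁵ W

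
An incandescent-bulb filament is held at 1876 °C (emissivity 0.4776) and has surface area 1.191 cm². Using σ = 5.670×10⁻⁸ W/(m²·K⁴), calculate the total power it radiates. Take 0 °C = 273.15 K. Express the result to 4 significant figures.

T = 1876 °C + 273.15 = 2149.15 K.
Area A = 1.191 cm² = 1.191×10⁻⁴ m².
P = εσAT⁴ = 0.4776 × 5.670×10⁻⁸ × 1.191×10⁻⁴ × (2149.15)⁴ = 68.81 W.

P ≈ 68.81 W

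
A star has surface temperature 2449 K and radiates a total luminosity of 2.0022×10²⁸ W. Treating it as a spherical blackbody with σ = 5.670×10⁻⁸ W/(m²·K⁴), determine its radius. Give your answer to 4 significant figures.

R ≈ 2.795×10¹⁰ m

L = 4πR²σT⁴ ⇒ R = √(L/(4πσT⁴)).
σT⁴ = 2.03957×10⁶ W/m², so R = √(2.0022×10²⁸/(4π×2.03957×10⁶)) = 2.795×10¹⁰ m.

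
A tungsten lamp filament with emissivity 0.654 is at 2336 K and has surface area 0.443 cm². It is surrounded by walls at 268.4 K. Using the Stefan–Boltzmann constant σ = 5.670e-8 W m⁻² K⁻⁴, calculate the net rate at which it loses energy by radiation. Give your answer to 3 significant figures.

Area A = 0.443 cm² = 4.43×10⁻⁵ m².
Net radiated power P_net = εσA(T⁴ − T₀⁴) = 0.654×5.670×10⁻⁸×4.43×10⁻⁵×(2336⁴ − 268.4⁴).
T⁴ − T₀⁴ = 2.97777×10¹³ − 5.18955×10⁹ = 2.97725×10¹³ K⁴, so P_net = 48.9 W.

Net loss ≈ 48.9 W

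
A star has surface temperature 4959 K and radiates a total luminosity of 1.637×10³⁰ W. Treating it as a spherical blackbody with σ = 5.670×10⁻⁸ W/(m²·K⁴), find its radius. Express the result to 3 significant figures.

L = 4πR²σT⁴ ⇒ R = √(L/(4πσT⁴)).
σT⁴ = 3.42894×10⁷ W/m², so R = √(1.637×10³⁰/(4π×3.42894×10⁷)) = 6.16×10¹⁰ m.

R ≈ 6.16×10¹⁰ m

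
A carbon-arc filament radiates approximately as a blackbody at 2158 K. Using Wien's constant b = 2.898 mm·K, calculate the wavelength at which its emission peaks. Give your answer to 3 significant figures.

λ_max ≈ 1.34×10³ nm

Wien's displacement law: λ_max = b/T = (2.898×10⁻³ m·K)/(2158 K) = 1.343×10⁻⁶ m.
That is 1.34×10³ nm, in the infrared range.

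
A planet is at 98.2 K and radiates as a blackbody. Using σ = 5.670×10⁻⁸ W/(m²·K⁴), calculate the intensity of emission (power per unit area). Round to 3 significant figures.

Stefan–Boltzmann: I = σT⁴ = 5.670×10⁻⁸ × (98.2)⁴ = 5.27 W/m².

I ≈ 5.27 W/m²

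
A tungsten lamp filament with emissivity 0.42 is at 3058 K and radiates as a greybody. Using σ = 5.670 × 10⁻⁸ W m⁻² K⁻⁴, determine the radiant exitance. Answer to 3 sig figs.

I ≈ 2.08×10⁶ W/m²

Stefan–Boltzmann: I = εσT⁴ = 0.42 × 5.670×10⁻⁸ × (3058)⁴ = 2.08×10⁶ W/m².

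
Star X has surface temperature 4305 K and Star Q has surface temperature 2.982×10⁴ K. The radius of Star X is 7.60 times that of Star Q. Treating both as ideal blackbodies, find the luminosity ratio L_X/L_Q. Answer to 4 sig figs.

L_X/L_Q ≈ 0.02509

L ∝ R²T⁴, so L_X/L_Q = (R_X/R_Q)²(T_X/T_Q)⁴ = (7.60)² × (4305/2.982×10⁴)⁴ = 57.76 × 4.34372×10⁻⁴ = 0.02509.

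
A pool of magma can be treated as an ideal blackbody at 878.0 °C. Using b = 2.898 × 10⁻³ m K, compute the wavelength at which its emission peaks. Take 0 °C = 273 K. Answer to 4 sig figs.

T = 878.0 °C + 273 = 1151.0 K.
Wien's displacement law: λ_max = b/T = (2.898×10⁻³ m·K)/(1151.0 K) = 2.5178×10⁻⁶ m.
That is 2.518 μm, in the infrared range.

λ_max ≈ 2.518 μm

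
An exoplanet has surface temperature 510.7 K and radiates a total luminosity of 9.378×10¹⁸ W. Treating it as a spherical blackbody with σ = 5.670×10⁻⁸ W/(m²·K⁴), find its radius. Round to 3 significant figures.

R ≈ 1.39×10⁷ m

L = 4πR²σT⁴ ⇒ R = √(L/(4πσT⁴)).
σT⁴ = 3856.97 W/m², so R = √(9.378×10¹⁸/(4π×3856.97)) = 1.39×10⁷ m.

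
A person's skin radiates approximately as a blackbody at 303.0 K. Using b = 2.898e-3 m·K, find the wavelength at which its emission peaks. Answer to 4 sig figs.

λ_max ≈ 9.564 μm

Wien's displacement law: λ_max = b/T = (2.898×10⁻³ m·K)/(303.0 K) = 9.5644×10⁻⁶ m.
That is 9.564 μm, in the infrared range.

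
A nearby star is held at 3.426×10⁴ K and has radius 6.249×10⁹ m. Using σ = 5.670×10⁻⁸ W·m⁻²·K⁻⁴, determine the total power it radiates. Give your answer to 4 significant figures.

P ≈ 3.833×10³¹ W

Surface area A = 4πR² = 4π(6.249×10⁹ m)² = 4.90717×10²⁰ m².
P = σAT⁴ = 5.670×10⁻⁸ × 4.90717×10²⁰ × (3.426×10⁴)⁴ = 3.833×10³¹ W.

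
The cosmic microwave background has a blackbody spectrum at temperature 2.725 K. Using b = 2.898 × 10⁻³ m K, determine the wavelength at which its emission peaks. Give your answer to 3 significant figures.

Wien's displacement law: λ_max = b/T = (2.898×10⁻³ m·K)/(2.725 K) = 1.063×10⁻³ m.
That is 1.06 mm, in the microwave range.

λ_max ≈ 1.06 mm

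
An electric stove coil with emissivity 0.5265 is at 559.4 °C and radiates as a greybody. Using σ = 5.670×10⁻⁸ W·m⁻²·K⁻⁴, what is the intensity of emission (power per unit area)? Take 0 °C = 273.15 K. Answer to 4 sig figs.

I ≈ 1.434×10⁴ W/m²

T = 559.4 °C + 273.15 = 832.55 K.
Stefan–Boltzmann: I = εσT⁴ = 0.5265 × 5.670×10⁻⁸ × (832.55)⁴ = 1.434×10⁴ W/m².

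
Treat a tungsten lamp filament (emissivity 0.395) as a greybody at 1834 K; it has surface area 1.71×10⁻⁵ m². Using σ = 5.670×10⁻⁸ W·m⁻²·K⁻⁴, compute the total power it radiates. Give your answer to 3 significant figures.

P ≈ 4.33 W

Area A = 1.71×10⁻⁵ m².
P = εσAT⁴ = 0.395 × 5.670×10⁻⁸ × 1.71×10⁻⁵ × (1834)⁴ = 4.33 W.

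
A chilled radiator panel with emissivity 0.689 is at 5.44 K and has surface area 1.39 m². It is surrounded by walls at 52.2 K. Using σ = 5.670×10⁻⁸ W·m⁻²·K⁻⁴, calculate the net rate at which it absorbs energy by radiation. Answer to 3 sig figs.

Area A = 1.39 m².
Net radiated power P_net = εσA(T⁴ − T₀⁴) = 0.689×5.670×10⁻⁸×1.39×(5.44⁴ − 52.2⁴).
T⁴ − T₀⁴ = 875.781 − 7.42475×10⁶ = -7.42387×10⁶ K⁴, so P_net = -0.403 W — negative, meaning a net gain of 0.403 W.

Net gain ≈ 0.403 W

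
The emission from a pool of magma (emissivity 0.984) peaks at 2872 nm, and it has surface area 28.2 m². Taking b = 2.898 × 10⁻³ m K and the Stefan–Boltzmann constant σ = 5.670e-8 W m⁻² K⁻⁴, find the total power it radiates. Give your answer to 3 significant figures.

Wien's law: T = b/λ_max = 2.898×10⁻³/2.872×10⁻⁶ = 1009.05 K.
Area A = 28.2 m².
Then P = εσAT⁴ = 0.984×5.670×10⁻⁸×28.2×(1009.05)⁴ = 1.63×10⁶ W.

P ≈ 1.63×10⁶ W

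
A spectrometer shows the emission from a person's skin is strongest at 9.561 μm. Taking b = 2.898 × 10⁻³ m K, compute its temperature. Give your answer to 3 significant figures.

T ≈ 303 K

Wien's law gives T = b/λ_max = (2.898×10⁻³ m·K)/(9.561×10⁻⁶ m) = 303 K.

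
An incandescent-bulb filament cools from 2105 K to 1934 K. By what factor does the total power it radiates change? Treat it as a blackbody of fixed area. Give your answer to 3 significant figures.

P ∝ T⁴, so P₂/P₁ = (T₂/T₁)⁴ = (1934/2105)⁴ = (0.918765)⁴ = 0.713.

P₂/P₁ ≈ 0.713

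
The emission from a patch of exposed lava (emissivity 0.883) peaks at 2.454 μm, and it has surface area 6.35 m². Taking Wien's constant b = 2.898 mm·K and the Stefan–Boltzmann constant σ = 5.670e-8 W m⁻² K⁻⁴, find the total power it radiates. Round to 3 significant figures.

P ≈ 6.18×10⁵ W

Wien's law: T = b/λ_max = 2.898×10⁻³/2.454×10⁻⁶ = 1180.93 K.
Area A = 6.35 m².
Then P = εσAT⁴ = 0.883×5.670×10⁻⁸×6.35×(1180.93)⁴ = 6.18×10⁵ W.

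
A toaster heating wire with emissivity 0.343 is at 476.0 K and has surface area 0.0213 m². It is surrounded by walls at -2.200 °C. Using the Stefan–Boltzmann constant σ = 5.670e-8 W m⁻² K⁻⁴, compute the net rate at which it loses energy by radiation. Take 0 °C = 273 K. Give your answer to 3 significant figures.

Net loss ≈ 19.0 W

Surroundings: T = -2.200 °C + 273 = 270.800 K.
Area A = 0.0213 m².
Net radiated power P_net = εσA(T⁴ − T₀⁴) = 0.343×5.670×10⁻⁸×0.0213×(476.0⁴ − 270.800⁴).
T⁴ − T₀⁴ = 5.13367×10¹⁰ − 5.37768×10⁹ = 4.59590×10¹⁰ K⁴, so P_net = 19.0 W.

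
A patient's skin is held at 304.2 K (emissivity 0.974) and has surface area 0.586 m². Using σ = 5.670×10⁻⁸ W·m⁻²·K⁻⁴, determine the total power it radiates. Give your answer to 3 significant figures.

Area A = 0.586 m².
P = εσAT⁴ = 0.974 × 5.670×10⁻⁸ × 0.586 × (304.2)⁴ = 277 W.

P ≈ 277 W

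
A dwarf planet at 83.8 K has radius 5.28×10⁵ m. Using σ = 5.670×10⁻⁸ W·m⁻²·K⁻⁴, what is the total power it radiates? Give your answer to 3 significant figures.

P ≈ 9.80×10¹² W

Surface area A = 4πR² = 4π(5.28×10⁵ m)² = 3.50330×10¹² m².
P = σAT⁴ = 5.670×10⁻⁸ × 3.50330×10¹² × (83.8)⁴ = 9.80×10¹² W.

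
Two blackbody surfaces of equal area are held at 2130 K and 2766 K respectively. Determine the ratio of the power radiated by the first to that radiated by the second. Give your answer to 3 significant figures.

With equal areas, P₁/P₂ = (T₁/T₂)⁴ = (2130/2766)⁴ = 0.352.

P₁/P₂ ≈ 0.352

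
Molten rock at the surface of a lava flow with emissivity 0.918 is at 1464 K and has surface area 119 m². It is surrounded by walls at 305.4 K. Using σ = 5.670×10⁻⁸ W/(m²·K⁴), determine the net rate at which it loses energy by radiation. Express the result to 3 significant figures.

Net loss ≈ 2.84×10⁷ W

Area A = 119 m².
Net radiated power P_net = εσA(T⁴ − T₀⁴) = 0.918×5.670×10⁻⁸×119×(1464⁴ − 305.4⁴).
T⁴ − T₀⁴ = 4.59372×10¹² − 8.69914×10⁹ = 4.58502×10¹² K⁴, so P_net = 2.84×10⁷ W.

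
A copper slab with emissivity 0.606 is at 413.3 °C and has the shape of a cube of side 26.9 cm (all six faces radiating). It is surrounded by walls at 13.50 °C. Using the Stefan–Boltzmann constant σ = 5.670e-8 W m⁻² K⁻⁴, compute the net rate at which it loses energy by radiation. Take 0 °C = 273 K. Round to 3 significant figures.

T = 413.3 °C + 273 = 686.3 K.
Surroundings: T = 13.50 °C + 273 = 286.50 K.
Area A = 6s² = 6×(0.269 m)² = 0.434166 m².
Net radiated power P_net = εσA(T⁴ − T₀⁴) = 0.606×5.670×10⁻⁸×0.434166×(686.3⁴ − 286.50⁴).
T⁴ − T₀⁴ = 2.21848×10¹¹ − 6.73750×10⁹ = 2.15110×10¹¹ K⁴, so P_net = 3.21×10³ W.

Net loss ≈ 3.21×10³ W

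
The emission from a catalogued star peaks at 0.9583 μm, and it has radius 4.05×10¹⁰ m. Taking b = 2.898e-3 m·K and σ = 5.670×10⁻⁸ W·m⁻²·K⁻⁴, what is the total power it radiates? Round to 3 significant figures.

Wien's law: T = b/λ_max = 2.898×10⁻³/9.583×10⁻⁷ = 3024.11 K.
Surface area A = 4πR² = 4π(4.05×10¹⁰ m)² = 2.06120×10²² m².
Then P = σAT⁴ = 5.670×10⁻⁸×2.06120×10²²×(3024.11)⁴ = 9.77×10²⁸ W.

P ≈ 9.77×10²⁸ W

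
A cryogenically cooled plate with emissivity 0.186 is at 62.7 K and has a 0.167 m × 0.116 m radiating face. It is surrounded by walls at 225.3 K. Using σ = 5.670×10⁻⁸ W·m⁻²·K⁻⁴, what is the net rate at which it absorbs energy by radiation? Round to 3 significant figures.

Area A = 0.167 × 0.116 = 0.019372 m².
Net radiated power P_net = εσA(T⁴ − T₀⁴) = 0.186×5.670×10⁻⁸×0.019372×(62.7⁴ − 225.3⁴).
T⁴ − T₀⁴ = 1.54550×10⁷ − 2.57659×10⁹ = -2.56114×10⁹ K⁴, so P_net = -0.523 W — negative, meaning a net gain of 0.523 W.

Net gain ≈ 0.523 W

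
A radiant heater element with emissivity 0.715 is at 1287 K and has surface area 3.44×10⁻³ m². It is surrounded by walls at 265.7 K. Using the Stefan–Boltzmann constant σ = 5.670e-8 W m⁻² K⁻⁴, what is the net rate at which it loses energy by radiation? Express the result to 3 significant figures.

Area A = 3.44×10⁻³ m².
Net radiated power P_net = εσA(T⁴ − T₀⁴) = 0.715×5.670×10⁻⁸×3.44×10⁻³×(1287⁴ − 265.7⁴).
T⁴ − T₀⁴ = 2.74356×10¹² − 4.98386×10⁹ = 2.73858×10¹² K⁴, so P_net = 382 W.

Net loss ≈ 382 W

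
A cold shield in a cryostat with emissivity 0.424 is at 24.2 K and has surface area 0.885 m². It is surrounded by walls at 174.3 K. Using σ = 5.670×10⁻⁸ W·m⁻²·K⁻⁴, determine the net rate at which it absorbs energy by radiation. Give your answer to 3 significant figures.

Net gain ≈ 19.6 W

Area A = 0.885 m².
Net radiated power P_net = εσA(T⁴ − T₀⁴) = 0.424×5.670×10⁻⁸×0.885×(24.2⁴ − 174.3⁴).
T⁴ − T₀⁴ = 3.42974×10⁵ − 9.22974×10⁸ = -9.22631×10⁸ K⁴, so P_net = -19.6 W — negative, meaning a net gain of 19.6 W.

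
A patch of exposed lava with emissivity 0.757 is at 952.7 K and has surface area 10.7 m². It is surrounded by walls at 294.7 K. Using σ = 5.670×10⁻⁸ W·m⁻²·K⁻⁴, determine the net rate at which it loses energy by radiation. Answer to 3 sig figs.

Net loss ≈ 3.75×10⁵ W

Area A = 10.7 m².
Net radiated power P_net = εσA(T⁴ − T₀⁴) = 0.757×5.670×10⁻⁸×10.7×(952.7⁴ − 294.7⁴).
T⁴ − T₀⁴ = 8.23805×10¹¹ − 7.54259×10⁹ = 8.16262×10¹¹ K⁴, so P_net = 3.75×10⁵ W.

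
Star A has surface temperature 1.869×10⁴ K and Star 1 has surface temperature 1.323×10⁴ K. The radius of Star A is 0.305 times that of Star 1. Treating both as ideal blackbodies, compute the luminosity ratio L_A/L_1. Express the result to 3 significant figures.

L_A/L_1 ≈ 0.371

L ∝ R²T⁴, so L_A/L_1 = (R_A/R_1)²(T_A/T_1)⁴ = (0.305)² × (1.869×10⁴/1.323×10⁴)⁴ = 0.093025 × 3.98289 = 0.371.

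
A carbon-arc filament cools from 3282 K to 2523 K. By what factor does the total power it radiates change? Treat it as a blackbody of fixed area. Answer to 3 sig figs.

P₂/P₁ ≈ 0.349

P ∝ T⁴, so P₂/P₁ = (T₂/T₁)⁴ = (2523/3282)⁴ = (0.768739)⁴ = 0.349.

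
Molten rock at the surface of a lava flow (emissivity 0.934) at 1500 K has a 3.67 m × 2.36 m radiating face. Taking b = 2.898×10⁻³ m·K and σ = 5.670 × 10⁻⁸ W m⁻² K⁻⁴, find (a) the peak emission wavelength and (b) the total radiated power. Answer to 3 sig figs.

(a) λ_max = b/T = 2.898×10⁻³/1500 = 1.932×10⁻⁶ m = 1.93×10³ nm.
Area A = 3.67 × 2.36 = 8.6612 m².
(b) P = εσAT⁴ = 0.934×5.670×10⁻⁸×8.6612×(1500)⁴ = 2.32×10⁶ W.

λ_max ≈ 1.93×10³ nm; P ≈ 2.32×10⁶ W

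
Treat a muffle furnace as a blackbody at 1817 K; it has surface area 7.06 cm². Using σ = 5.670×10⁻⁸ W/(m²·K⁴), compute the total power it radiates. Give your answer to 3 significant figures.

Area A = 7.06 cm² = 7.06×10⁻⁴ m².
P = σAT⁴ = 5.670×10⁻⁸ × 7.06×10⁻⁴ × (1817)⁴ = 436 W.

P ≈ 436 W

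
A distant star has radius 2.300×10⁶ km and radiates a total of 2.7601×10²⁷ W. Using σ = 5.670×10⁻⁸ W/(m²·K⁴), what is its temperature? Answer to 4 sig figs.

T ≈ 5202 K

Surface area A = 4πR² = 4π(2.300×10⁹ m)² = 6.64761×10¹⁹ m².
P = σAT⁴ ⇒ T = (P/(σA))^(1/4) = (2.7601×10²⁷/(5.670×10⁻⁸×6.64761×10¹⁹))^(1/4) = 5202 K.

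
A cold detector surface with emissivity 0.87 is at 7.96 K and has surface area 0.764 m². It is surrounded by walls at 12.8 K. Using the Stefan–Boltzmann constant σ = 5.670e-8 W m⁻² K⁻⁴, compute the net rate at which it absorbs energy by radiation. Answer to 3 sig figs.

Net gain ≈ 8.60×10⁻⁴ W

Area A = 0.764 m².
Net radiated power P_net = εσA(T⁴ − T₀⁴) = 0.87×5.670×10⁻⁸×0.764×(7.96⁴ − 12.8⁴).
T⁴ − T₀⁴ = 4014.69 − 26843.5 = -22828.8 K⁴, so P_net = -8.60×10⁻⁴ W — negative, meaning a net gain of 8.60×10⁻⁴ W.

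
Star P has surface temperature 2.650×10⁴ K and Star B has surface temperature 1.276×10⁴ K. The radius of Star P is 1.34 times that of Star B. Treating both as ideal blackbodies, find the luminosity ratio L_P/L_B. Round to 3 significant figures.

L_P/L_B ≈ 33.4

L ∝ R²T⁴, so L_P/L_B = (R_P/R_B)²(T_P/T_B)⁴ = (1.34)² × (2.650×10⁴/1.276×10⁴)⁴ = 1.7956 × 18.6029 = 33.4.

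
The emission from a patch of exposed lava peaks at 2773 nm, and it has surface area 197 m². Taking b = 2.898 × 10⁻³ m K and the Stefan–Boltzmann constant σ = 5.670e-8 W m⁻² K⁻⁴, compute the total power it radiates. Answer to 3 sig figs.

Wien's law: T = b/λ_max = 2.898×10⁻³/2.773×10⁻⁶ = 1045.08 K.
Area A = 197 m².
Then P = σAT⁴ = 5.670×10⁻⁸×197×(1045.08)⁴ = 1.33×10⁷ W.

P ≈ 1.33×10⁷ W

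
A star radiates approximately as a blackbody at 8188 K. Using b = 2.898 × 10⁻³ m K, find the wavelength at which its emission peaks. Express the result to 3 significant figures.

Wien's displacement law: λ_max = b/T = (2.898×10⁻³ m·K)/(8188 K) = 3.539×10⁻⁷ m.
That is 0.354 μm, in the ultraviolet range.

λ_max ≈ 0.354 μm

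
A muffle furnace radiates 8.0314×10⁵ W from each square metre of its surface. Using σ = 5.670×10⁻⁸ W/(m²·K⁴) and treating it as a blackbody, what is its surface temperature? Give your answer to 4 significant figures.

T ≈ 1940 K

I = σT⁴, so T = (I/σ)^(1/4) = (8.0314×10⁵/(5.670×10⁻⁸))^(1/4) = 1940 K.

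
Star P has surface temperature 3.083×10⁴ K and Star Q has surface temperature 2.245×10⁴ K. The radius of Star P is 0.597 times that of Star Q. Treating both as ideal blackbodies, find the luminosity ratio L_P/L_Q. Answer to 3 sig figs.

L_P/L_Q ≈ 1.27

L ∝ R²T⁴, so L_P/L_Q = (R_P/R_Q)²(T_P/T_Q)⁴ = (0.597)² × (3.083×10⁴/2.245×10⁴)⁴ = 0.356409 × 3.55655 = 1.27.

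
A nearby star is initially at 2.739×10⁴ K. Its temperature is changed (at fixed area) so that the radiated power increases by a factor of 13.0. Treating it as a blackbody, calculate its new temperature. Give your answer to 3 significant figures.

T₂ ≈ 5.20×10⁴ K

P ∝ T⁴, so T₂/T₁ = (P₂/P₁)^(1/4) = (13.0)^(1/4) = 1.89883.
T₂ = 2.739×10⁴ × 1.89883 = 5.20×10⁴ K.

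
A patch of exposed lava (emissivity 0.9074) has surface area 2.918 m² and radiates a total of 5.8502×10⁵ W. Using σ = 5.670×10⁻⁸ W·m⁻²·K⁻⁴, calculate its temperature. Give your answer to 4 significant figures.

Area A = 2.918 m².
P = εσAT⁴ ⇒ T = (P/(εσA))^(1/4) = (5.8502×10⁵/(0.9074×5.670×10⁻⁸×2.918))^(1/4) = 1405 K.

T ≈ 1405 K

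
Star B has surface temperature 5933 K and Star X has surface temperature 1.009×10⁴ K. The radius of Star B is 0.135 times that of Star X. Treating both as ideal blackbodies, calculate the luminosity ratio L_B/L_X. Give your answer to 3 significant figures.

L ∝ R²T⁴, so L_B/L_X = (R_B/R_X)²(T_B/T_X)⁴ = (0.135)² × (5933/1.009×10⁴)⁴ = 0.018225 × 0.119545 = 2.18×10⁻³.

L_B/L_X ≈ 2.18×10⁻³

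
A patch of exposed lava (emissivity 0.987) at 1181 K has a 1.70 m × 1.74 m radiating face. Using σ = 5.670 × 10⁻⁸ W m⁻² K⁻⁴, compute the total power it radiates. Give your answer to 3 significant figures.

Area A = 1.70 × 1.74 = 2.958 m².
P = εσAT⁴ = 0.987 × 5.670×10⁻⁸ × 2.958 × (1181)⁴ = 3.22×10⁵ W.

P ≈ 3.22×10⁵ W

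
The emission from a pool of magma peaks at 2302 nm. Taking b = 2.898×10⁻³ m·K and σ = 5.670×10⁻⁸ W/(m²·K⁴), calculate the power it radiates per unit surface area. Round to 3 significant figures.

I ≈ 1.42×10⁵ W/m²

Wien's law: T = b/λ_max = 2.898×10⁻³/2.302×10⁻⁶ = 1258.91 K.
Then I = σT⁴ = 5.670×10⁻⁸×(1258.91)⁴ = 1.42×10⁵ W/m².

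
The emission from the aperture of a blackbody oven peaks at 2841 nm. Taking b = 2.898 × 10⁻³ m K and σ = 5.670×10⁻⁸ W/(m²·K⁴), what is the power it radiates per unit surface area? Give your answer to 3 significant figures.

I ≈ 6.14×10⁴ W/m²

Wien's law: T = b/λ_max = 2.898×10⁻³/2.841×10⁻⁶ = 1020.06 K.
Then I = σT⁴ = 5.670×10⁻⁸×(1020.06)⁴ = 6.14×10⁴ W/m².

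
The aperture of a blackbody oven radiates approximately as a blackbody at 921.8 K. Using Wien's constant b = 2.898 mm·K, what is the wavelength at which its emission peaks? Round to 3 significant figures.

Wien's displacement law: λ_max = b/T = (2.898×10⁻³ m·K)/(921.8 K) = 3.144×10⁻⁶ m.
That is 3.14 μm, in the infrared range.

λ_max ≈ 3.14 μm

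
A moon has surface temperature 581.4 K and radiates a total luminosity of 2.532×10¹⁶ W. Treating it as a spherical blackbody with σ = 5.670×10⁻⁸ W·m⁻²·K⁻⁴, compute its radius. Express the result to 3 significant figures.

L = 4πR²σT⁴ ⇒ R = √(L/(4πσT⁴)).
σT⁴ = 6478.63 W/m², so R = √(2.532×10¹⁶/(4π×6478.63)) = 5.58×10⁵ m.

R ≈ 5.58×10⁵ m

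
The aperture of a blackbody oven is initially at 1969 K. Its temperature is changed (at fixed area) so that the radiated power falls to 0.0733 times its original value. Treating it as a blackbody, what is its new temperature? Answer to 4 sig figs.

P ∝ T⁴, so T₂/T₁ = (P₂/P₁)^(1/4) = (0.0733)^(1/4) = 0.520327.
T₂ = 1969 × 0.520327 = 1025 K.

T₂ ≈ 1025 K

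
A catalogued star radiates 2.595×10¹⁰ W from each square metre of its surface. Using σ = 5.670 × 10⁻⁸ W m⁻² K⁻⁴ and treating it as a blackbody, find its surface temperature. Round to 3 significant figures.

T ≈ 2.60×10⁴ K

I = σT⁴, so T = (I/σ)^(1/4) = (2.595×10¹⁰/(5.670×10⁻⁸))^(1/4) = 2.60×10⁴ K.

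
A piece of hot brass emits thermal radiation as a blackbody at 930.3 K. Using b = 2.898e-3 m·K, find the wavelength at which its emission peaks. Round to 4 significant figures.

λ_max ≈ 3.115 μm

Wien's displacement law: λ_max = b/T = (2.898×10⁻³ m·K)/(930.3 K) = 3.1151×10⁻⁶ m.
That is 3.115 μm, in the infrared range.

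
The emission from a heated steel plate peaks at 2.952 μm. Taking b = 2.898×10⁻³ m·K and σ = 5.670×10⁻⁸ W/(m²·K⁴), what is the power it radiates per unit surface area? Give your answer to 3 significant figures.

I ≈ 5.27×10⁴ W/m²

Wien's law: T = b/λ_max = 2.898×10⁻³/2.952×10⁻⁶ = 981.707 K.
Then I = σT⁴ = 5.670×10⁻⁸×(981.707)⁴ = 5.27×10⁴ W/m².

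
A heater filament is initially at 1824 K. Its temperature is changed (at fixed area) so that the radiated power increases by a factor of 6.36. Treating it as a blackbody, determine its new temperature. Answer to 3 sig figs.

T₂ ≈ 2.90×10³ K

P ∝ T⁴, so T₂/T₁ = (P₂/P₁)^(1/4) = (6.36)^(1/4) = 1.58805.
T₂ = 1824 × 1.58805 = 2.90×10³ K.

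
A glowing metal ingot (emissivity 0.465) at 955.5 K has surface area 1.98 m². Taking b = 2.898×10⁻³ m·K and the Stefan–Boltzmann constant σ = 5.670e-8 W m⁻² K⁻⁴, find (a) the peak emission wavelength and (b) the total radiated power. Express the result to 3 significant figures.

λ_max ≈ 3.03 μm; P ≈ 4.35×10⁴ W

(a) λ_max = b/T = 2.898×10⁻³/955.5 = 3.033×10⁻⁶ m = 3.03 μm.
Area A = 1.98 m².
(b) P = εσAT⁴ = 0.465×5.670×10⁻⁸×1.98×(955.5)⁴ = 4.35×10⁴ W.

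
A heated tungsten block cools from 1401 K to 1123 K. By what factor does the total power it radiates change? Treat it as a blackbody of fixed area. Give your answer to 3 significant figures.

P₂/P₁ ≈ 0.413

P ∝ T⁴, so P₂/P₁ = (T₂/T₁)⁴ = (1123/1401)⁴ = (0.801570)⁴ = 0.413.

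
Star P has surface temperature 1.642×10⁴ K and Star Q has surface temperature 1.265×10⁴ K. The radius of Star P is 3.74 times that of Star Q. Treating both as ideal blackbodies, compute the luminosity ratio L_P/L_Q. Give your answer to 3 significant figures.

L ∝ R²T⁴, so L_P/L_Q = (R_P/R_Q)²(T_P/T_Q)⁴ = (3.74)² × (1.642×10⁴/1.265×10⁴)⁴ = 13.9876 × 2.83877 = 39.7.

L_P/L_Q ≈ 39.7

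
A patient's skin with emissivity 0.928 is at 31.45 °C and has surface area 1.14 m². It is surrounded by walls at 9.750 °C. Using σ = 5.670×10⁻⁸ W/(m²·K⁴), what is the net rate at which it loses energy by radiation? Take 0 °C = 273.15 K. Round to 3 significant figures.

T = 31.45 °C + 273.15 = 304.60 K.
Surroundings: T = 9.750 °C + 273.15 = 282.900 K.
Area A = 1.14 m².
Net radiated power P_net = εσA(T⁴ − T₀⁴) = 0.928×5.670×10⁻⁸×1.14×(304.60⁴ − 282.900⁴).
T⁴ − T₀⁴ = 8.60834×10⁹ − 6.40519×10⁹ = 2.20315×10⁹ K⁴, so P_net = 132 W.

Net loss ≈ 132 W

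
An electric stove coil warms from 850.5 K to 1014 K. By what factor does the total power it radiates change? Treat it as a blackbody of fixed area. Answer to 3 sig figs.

P ∝ T⁴, so P₂/P₁ = (T₂/T₁)⁴ = (1014/850.5)⁴ = (1.19224)⁴ = 2.02.

P₂/P₁ ≈ 2.02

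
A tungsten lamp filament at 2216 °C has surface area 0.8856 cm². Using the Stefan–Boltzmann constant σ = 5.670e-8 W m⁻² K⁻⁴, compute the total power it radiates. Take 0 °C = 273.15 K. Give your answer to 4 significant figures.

P ≈ 192.8 W

T = 2216 °C + 273.15 = 2489.15 K.
Area A = 0.8856 cm² = 8.856×10⁻⁵ m².
P = σAT⁴ = 5.670×10⁻⁸ × 8.856×10⁻⁵ × (2489.15)⁴ = 192.8 W.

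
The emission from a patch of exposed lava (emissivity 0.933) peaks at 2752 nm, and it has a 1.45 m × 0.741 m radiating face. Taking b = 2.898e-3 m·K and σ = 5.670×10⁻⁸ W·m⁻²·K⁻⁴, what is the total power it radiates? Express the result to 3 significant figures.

P ≈ 6.99×10⁴ W

Wien's law: T = b/λ_max = 2.898×10⁻³/2.752×10⁻⁶ = 1053.05 K.
Area A = 1.45 × 0.741 = 1.07445 m².
Then P = εσAT⁴ = 0.933×5.670×10⁻⁸×1.07445×(1053.05)⁴ = 6.99×10⁴ W.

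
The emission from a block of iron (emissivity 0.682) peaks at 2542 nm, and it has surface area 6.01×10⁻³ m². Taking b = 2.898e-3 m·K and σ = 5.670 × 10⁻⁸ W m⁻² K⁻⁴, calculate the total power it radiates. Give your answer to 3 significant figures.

Wien's law: T = b/λ_max = 2.898×10⁻³/2.542×10⁻⁶ = 1140.05 K.
Area A = 6.01×10⁻³ m².
Then P = εσAT⁴ = 0.682×5.670×10⁻⁸×6.01×10⁻³×(1140.05)⁴ = 393 W.

P ≈ 393 W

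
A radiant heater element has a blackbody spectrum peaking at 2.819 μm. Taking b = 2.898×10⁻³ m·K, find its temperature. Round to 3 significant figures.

T ≈ 1.03×10³ K

Wien's law gives T = b/λ_max = (2.898×10⁻³ m·K)/(2.819×10⁻⁶ m) = 1.03×10³ K.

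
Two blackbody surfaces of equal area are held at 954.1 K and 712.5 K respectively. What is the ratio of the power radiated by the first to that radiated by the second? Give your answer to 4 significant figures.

With equal areas, P₁/P₂ = (T₁/T₂)⁴ = (954.1/712.5)⁴ = 3.215.

P₁/P₂ ≈ 3.215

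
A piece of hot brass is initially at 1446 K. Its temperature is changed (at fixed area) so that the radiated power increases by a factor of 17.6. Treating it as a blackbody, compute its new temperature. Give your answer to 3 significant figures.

P ∝ T⁴, so T₂/T₁ = (P₂/P₁)^(1/4) = (17.6)^(1/4) = 2.04823.
T₂ = 1446 × 2.04823 = 2.96×10³ K.

T₂ ≈ 2.96×10³ K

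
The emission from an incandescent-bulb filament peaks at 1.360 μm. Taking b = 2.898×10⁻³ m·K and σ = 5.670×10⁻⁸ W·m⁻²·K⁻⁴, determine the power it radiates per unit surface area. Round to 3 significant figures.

Wien's law: T = b/λ_max = 2.898×10⁻³/1.360×10⁻⁶ = 2130.88 K.
Then I = σT⁴ = 5.670×10⁻⁸×(2130.88)⁴ = 1.17×10⁶ W/m².

I ≈ 1.17×10⁶ W/m²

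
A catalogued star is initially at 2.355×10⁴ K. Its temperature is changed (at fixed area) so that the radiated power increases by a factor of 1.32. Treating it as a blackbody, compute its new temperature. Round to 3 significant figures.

T₂ ≈ 2.52×10⁴ K

P ∝ T⁴, so T₂/T₁ = (P₂/P₁)^(1/4) = (1.32)^(1/4) = 1.07187.
T₂ = 2.355×10⁴ × 1.07187 = 2.52×10⁴ K.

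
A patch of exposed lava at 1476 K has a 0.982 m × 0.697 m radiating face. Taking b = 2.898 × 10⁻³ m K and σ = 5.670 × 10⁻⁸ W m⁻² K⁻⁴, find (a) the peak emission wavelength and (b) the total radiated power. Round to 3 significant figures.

λ_max ≈ 1.96×10³ nm; P ≈ 1.84×10⁵ W

(a) λ_max = b/T = 2.898×10⁻³/1476 = 1.963×10⁻⁶ m = 1.96×10³ nm.
Area A = 0.982 × 0.697 = 0.684454 m².
(b) P = σAT⁴ = 5.670×10⁻⁸×0.684454×(1476)⁴ = 1.84×10⁵ W.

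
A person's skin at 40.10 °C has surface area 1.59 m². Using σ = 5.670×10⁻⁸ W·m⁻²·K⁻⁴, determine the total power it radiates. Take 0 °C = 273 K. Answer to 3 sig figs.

T = 40.10 °C + 273 = 313.10 K.
Area A = 1.59 m².
P = σAT⁴ = 5.670×10⁻⁸ × 1.59 × (313.10)⁴ = 866 W.

P ≈ 866 W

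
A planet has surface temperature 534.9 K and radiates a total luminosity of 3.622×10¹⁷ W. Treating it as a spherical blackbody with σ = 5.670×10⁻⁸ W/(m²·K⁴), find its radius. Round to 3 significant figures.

L = 4πR²σT⁴ ⇒ R = √(L/(4πσT⁴)).
σT⁴ = 4641.66 W/m², so R = √(3.622×10¹⁷/(4π×4641.66)) = 2.49×10⁶ m.

R ≈ 2.49×10⁶ m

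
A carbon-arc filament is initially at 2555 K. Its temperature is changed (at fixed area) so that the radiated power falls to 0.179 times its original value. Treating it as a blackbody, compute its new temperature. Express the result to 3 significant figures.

T₂ ≈ 1.66×10³ K

P ∝ T⁴, so T₂/T₁ = (P₂/P₁)^(1/4) = (0.179)^(1/4) = 0.650449.
T₂ = 2555 × 0.650449 = 1.66×10³ K.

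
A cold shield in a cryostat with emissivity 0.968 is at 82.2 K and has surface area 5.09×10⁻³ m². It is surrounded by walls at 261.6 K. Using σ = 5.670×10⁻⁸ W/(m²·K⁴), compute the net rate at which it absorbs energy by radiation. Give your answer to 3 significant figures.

Net gain ≈ 1.30 W

Area A = 5.09×10⁻³ m².
Net radiated power P_net = εσA(T⁴ − T₀⁴) = 0.968×5.670×10⁻⁸×5.09×10⁻³×(82.2⁴ − 261.6⁴).
T⁴ − T₀⁴ = 4.56549×10⁷ − 4.68329×10⁹ = -4.63764×10⁹ K⁴, so P_net = -1.30 W — negative, meaning a net gain of 1.30 W.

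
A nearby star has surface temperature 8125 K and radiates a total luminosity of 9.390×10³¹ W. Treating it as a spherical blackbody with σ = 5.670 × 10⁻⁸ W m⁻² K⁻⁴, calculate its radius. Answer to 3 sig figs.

R ≈ 1.74×10¹¹ m

L = 4πR²σT⁴ ⇒ R = √(L/(4πσT⁴)).
σT⁴ = 2.47102×10⁸ W/m², so R = √(9.390×10³¹/(4π×2.47102×10⁸)) = 1.74×10¹¹ m.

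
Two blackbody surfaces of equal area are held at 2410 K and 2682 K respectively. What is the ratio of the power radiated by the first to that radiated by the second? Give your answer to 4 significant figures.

With equal areas, P₁/P₂ = (T₁/T₂)⁴ = (2410/2682)⁴ = 0.6520.

P₁/P₂ ≈ 0.6520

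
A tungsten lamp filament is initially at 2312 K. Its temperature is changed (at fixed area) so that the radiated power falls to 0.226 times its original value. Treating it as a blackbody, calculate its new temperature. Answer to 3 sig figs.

T₂ ≈ 1.59×10³ K

P ∝ T⁴, so T₂/T₁ = (P₂/P₁)^(1/4) = (0.226)^(1/4) = 0.689489.
T₂ = 2312 × 0.689489 = 1.59×10³ K.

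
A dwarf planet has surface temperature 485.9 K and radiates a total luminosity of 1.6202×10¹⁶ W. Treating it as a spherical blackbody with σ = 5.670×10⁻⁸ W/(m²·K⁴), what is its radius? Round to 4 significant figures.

R ≈ 6.387×10⁵ m

L = 4πR²σT⁴ ⇒ R = √(L/(4πσT⁴)).
σT⁴ = 3160.61 W/m², so R = √(1.6202×10¹⁶/(4π×3160.61)) = 6.387×10⁵ m.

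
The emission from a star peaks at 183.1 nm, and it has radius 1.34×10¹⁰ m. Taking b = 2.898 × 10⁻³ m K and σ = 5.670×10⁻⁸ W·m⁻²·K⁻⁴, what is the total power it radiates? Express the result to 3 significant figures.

Wien's law: T = b/λ_max = 2.898×10⁻³/1.831×10⁻⁷ = 15827.4 K.
Surface area A = 4πR² = 4π(1.34×10¹⁰ m)² = 2.25642×10²¹ m².
Then P = σAT⁴ = 5.670×10⁻⁸×2.25642×10²¹×(15827.4)⁴ = 8.03×10³⁰ W.

P ≈ 8.03×10³⁰ W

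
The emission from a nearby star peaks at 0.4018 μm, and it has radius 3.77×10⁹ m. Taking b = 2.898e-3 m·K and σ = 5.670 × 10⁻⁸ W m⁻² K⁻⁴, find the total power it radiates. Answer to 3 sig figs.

Wien's law: T = b/λ_max = 2.898×10⁻³/4.018×10⁻⁷ = 7212.54 K.
Surface area A = 4πR² = 4π(3.77×10⁹ m)² = 1.78605×10²⁰ m².
Then P = σAT⁴ = 5.670×10⁻⁸×1.78605×10²⁰×(7212.54)⁴ = 2.74×10²⁸ W.

P ≈ 2.74×10²⁸ W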